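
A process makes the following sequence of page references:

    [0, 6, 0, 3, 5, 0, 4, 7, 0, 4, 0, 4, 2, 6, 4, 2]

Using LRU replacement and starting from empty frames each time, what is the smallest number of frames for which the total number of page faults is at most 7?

7

f=1: 16 faults
f=2: 13 faults
f=3: 8 faults
f=4: 8 faults
f=5: 8 faults
f=6: 8 faults
f=7: 7 faults
Smallest f with faults ≤ 7 is 7.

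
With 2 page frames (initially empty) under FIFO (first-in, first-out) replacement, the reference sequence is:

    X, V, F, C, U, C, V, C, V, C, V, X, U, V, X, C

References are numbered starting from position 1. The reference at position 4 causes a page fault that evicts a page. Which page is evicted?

pos 1: X: fault, frames [X]
pos 2: V: fault, frames [X, V]
pos 3: F: fault, evict X, frames [V, F]
pos 4: C: fault, evict V, frames [F, C]
At position 4, page V is evicted.

V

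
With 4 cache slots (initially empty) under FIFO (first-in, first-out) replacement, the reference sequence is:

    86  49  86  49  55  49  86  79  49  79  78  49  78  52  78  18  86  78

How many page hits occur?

10

86 -> fault, frames [86]
49 -> fault, frames [86, 49]
86 -> hit
49 -> hit
55 -> fault, frames [86, 49, 55]
49 -> hit
86 -> hit
79 -> fault, frames [86, 49, 55, 79]
49 -> hit
79 -> hit
78 -> fault, evict 86, frames [49, 55, 79, 78]
49 -> hit
78 -> hit
52 -> fault, evict 49, frames [55, 79, 78, 52]
78 -> hit
18 -> fault, evict 55, frames [79, 78, 52, 18]
86 -> fault, evict 79, frames [78, 52, 18, 86]
78 -> hit
Hits: 10.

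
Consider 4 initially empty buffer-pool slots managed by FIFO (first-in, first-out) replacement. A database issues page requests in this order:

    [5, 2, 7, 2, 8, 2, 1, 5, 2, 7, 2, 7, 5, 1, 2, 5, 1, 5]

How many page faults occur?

8

5: fault, frames {5}
2: fault, frames {5,2}
7: fault, frames {5,2,7}
2: hit
8: fault, frames {5,2,7,8}
2: hit
1: fault, evict 5, frames {2,7,8,1}
5: fault, evict 2, frames {7,8,1,5}
2: fault, evict 7, frames {8,1,5,2}
7: fault, evict 8, frames {1,5,2,7}
2: hit
7: hit
5: hit
1: hit
2: hit
5: hit
1: hit
5: hit
Page faults: 8.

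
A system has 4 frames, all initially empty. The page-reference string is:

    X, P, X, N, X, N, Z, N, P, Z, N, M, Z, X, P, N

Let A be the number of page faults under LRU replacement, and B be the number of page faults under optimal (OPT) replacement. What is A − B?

Under LRU: F F . F . . F . . . . F . F F F → 8 faults.
Under OPT: F F . F . . F . . . . F . . . F → 6 faults.
A − B = 8 − 6 = 2.

2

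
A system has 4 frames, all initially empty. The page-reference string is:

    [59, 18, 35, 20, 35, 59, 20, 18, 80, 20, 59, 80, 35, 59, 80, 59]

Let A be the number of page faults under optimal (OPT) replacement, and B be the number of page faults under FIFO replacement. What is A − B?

Under OPT: F F F F . . . . F . . . . . . . → 5 faults.
Under FIFO: F F F F . . . . F . F . . . . . → 6 faults.
A − B = 5 − 6 = -1.

-1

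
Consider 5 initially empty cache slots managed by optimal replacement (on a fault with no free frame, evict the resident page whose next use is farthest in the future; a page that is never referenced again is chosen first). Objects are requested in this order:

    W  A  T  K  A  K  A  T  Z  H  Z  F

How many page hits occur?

W: fault, frames [W]
A: fault, frames [W, A]
T: fault, frames [W, A, T]
K: fault, frames [W, A, T, K]
A: hit
K: hit
A: hit
T: hit
Z: fault, frames [W, A, T, K, Z]
H: fault, evict K, frames [W, A, T, Z, H]
Z: hit
F: fault, evict H, frames [W, A, T, Z, F]
Hits: 5.

5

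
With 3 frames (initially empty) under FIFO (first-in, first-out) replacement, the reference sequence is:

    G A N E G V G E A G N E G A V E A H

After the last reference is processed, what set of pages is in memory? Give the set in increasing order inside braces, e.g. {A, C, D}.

G -> fault, frames (G)
A -> fault, frames (G A)
N -> fault, frames (G A N)
E -> fault, evict G, frames (A N E)
G -> fault, evict A, frames (N E G)
V -> fault, evict N, frames (E G V)
G -> hit
E -> hit
A -> fault, evict E, frames (G V A)
G -> hit
N -> fault, evict G, frames (V A N)
E -> fault, evict V, frames (A N E)
G -> fault, evict A, frames (N E G)
A -> fault, evict N, frames (E G A)
V -> fault, evict E, frames (G A V)
E -> fault, evict G, frames (A V E)
A -> hit
H -> fault, evict A, frames (V E H)

{E, H, V}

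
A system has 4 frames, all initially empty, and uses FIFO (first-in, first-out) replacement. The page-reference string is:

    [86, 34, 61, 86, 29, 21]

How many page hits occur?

1

86: fault, frames (86)
34: fault, frames (86 34)
61: fault, frames (86 34 61)
86: hit
29: fault, frames (86 34 61 29)
21: fault, evict 86, frames (34 61 29 21)
Hits: 1.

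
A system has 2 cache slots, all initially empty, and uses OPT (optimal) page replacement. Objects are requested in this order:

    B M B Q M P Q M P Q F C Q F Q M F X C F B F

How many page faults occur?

13

B → miss, frames [B]
M → miss, frames [B, M]
B → hit
Q → miss, evict B, frames [M, Q]
M → hit
P → miss, evict M, frames [Q, P]
Q → hit
M → miss, evict Q, frames [P, M]
P → hit
Q → miss, evict P, frames [M, Q]
F → miss, evict M, frames [Q, F]
C → miss, evict F, frames [Q, C]
Q → hit
F → miss, evict C, frames [Q, F]
Q → hit
M → miss, evict Q, frames [F, M]
F → hit
X → miss, evict M, frames [F, X]
C → miss, evict X, frames [F, C]
F → hit
B → miss, evict C, frames [F, B]
F → hit
Page faults: 13.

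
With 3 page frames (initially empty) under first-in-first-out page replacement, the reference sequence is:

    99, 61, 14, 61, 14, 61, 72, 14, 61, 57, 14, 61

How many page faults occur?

6

99: miss, frames [99]
61: miss, frames [99, 61]
14: miss, frames [99, 61, 14]
61: hit
14: hit
61: hit
72: miss, evict 99, frames [61, 14, 72]
14: hit
61: hit
57: miss, evict 61, frames [14, 72, 57]
14: hit
61: miss, evict 14, frames [72, 57, 61]
Page faults: 6.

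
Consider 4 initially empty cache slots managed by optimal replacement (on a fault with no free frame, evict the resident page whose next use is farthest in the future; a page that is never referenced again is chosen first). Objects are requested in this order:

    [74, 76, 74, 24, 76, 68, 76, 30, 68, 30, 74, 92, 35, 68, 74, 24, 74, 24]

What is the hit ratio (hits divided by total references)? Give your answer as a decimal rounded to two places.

0.61

74: fault, frames (74)
76: fault, frames (74 76)
74: hit
24: fault, frames (74 76 24)
76: hit
68: fault, frames (74 76 24 68)
76: hit
30: fault, evict 76, frames (74 24 68 30)
68: hit
30: hit
74: hit
92: fault, evict 30, frames (74 24 68 92)
35: fault, evict 92, frames (74 24 68 35)
68: hit
74: hit
24: hit
74: hit
24: hit
Hits: 11 of 18 references → 11/18 = 0.6111.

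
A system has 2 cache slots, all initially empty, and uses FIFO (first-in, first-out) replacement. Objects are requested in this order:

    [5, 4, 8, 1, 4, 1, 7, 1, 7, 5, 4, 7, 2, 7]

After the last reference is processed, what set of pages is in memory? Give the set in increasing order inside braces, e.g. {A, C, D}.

5 → miss, frames [5]
4 → miss, frames [5, 4]
8 → miss, evict 5, frames [4, 8]
1 → miss, evict 4, frames [8, 1]
4 → miss, evict 8, frames [1, 4]
1 → hit
7 → miss, evict 1, frames [4, 7]
1 → miss, evict 4, frames [7, 1]
7 → hit
5 → miss, evict 7, frames [1, 5]
4 → miss, evict 1, frames [5, 4]
7 → miss, evict 5, frames [4, 7]
2 → miss, evict 4, frames [7, 2]
7 → hit

{2, 7}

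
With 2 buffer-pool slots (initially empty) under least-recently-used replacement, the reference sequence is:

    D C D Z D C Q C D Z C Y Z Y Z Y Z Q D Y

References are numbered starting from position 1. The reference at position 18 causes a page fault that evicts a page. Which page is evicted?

Y

pos 1: D: miss, frames [D]
pos 2: C: miss, frames [D, C]
pos 3: D: hit
pos 4: Z: miss, evict C, frames [D, Z]
pos 5: D: hit
pos 6: C: miss, evict Z, frames [D, C]
pos 7: Q: miss, evict D, frames [C, Q]
pos 8: C: hit
pos 9: D: miss, evict Q, frames [C, D]
pos 10: Z: miss, evict C, frames [D, Z]
pos 11: C: miss, evict D, frames [Z, C]
pos 12: Y: miss, evict Z, frames [C, Y]
pos 13: Z: miss, evict C, frames [Y, Z]
pos 14: Y: hit
pos 15: Z: hit
pos 16: Y: hit
pos 17: Z: hit
pos 18: Q: miss, evict Y, frames [Z, Q]
At position 18, page Y is evicted.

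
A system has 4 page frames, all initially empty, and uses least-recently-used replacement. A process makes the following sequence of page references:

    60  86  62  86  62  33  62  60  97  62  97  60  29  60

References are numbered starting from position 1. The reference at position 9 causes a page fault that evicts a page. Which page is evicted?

86

pos 1: 60 → miss, frames (60)
pos 2: 86 → miss, frames (60 86)
pos 3: 62 → miss, frames (60 86 62)
pos 4: 86 → hit
pos 5: 62 → hit
pos 6: 33 → miss, frames (60 86 62 33)
pos 7: 62 → hit
pos 8: 60 → hit
pos 9: 97 → miss, evict 86, frames (33 62 60 97)
At position 9, page 86 is evicted.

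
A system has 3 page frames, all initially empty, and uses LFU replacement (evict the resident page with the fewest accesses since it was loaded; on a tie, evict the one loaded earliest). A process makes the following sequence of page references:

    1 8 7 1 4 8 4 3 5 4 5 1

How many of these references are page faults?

7

1 -> miss, frames {1}
8 -> miss, frames {1,8}
7 -> miss, frames {1,8,7}
1 -> hit
4 -> miss, evict 8, frames {1,7,4}
8 -> miss, evict 7, frames {1,4,8}
4 -> hit
3 -> miss, evict 8, frames {1,4,3}
5 -> miss, evict 3, frames {1,4,5}
4 -> hit
5 -> hit
1 -> hit
Page faults: 7.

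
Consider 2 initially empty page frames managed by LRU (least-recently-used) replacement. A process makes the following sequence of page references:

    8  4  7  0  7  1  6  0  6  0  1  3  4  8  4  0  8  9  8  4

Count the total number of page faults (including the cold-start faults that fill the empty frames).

15

8 → fault, frames {8}
4 → fault, frames {8,4}
7 → fault, evict 8, frames {4,7}
0 → fault, evict 4, frames {7,0}
7 → hit
1 → fault, evict 0, frames {7,1}
6 → fault, evict 7, frames {1,6}
0 → fault, evict 1, frames {6,0}
6 → hit
0 → hit
1 → fault, evict 6, frames {0,1}
3 → fault, evict 0, frames {1,3}
4 → fault, evict 1, frames {3,4}
8 → fault, evict 3, frames {4,8}
4 → hit
0 → fault, evict 8, frames {4,0}
8 → fault, evict 4, frames {0,8}
9 → fault, evict 0, frames {8,9}
8 → hit
4 → fault, evict 9, frames {8,4}
Page faults: 15.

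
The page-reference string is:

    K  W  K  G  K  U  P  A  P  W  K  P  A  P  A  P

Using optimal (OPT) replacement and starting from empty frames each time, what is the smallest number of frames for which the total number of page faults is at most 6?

4

f=1: 16 faults
f=2: 9 faults
f=3: 7 faults
f=4: 6 faults
f=5: 6 faults
f=6: 6 faults
Smallest f with faults ≤ 6 is 4.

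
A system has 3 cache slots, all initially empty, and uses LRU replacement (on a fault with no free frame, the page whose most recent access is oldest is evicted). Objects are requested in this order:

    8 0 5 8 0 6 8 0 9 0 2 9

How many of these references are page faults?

6

8: fault, frames [8]
0: fault, frames [8, 0]
5: fault, frames [8, 0, 5]
8: hit
0: hit
6: fault, evict 5, frames [8, 0, 6]
8: hit
0: hit
9: fault, evict 6, frames [8, 0, 9]
0: hit
2: fault, evict 8, frames [9, 0, 2]
9: hit
Page faults: 6.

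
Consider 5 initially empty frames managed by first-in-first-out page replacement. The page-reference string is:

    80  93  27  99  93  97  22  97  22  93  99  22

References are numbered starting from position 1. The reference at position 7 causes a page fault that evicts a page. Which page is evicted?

pos 1: 80 → fault, frames (80)
pos 2: 93 → fault, frames (80 93)
pos 3: 27 → fault, frames (80 93 27)
pos 4: 99 → fault, frames (80 93 27 99)
pos 5: 93 → hit
pos 6: 97 → fault, frames (80 93 27 99 97)
pos 7: 22 → fault, evict 80, frames (93 27 99 97 22)
At position 7, page 80 is evicted.

80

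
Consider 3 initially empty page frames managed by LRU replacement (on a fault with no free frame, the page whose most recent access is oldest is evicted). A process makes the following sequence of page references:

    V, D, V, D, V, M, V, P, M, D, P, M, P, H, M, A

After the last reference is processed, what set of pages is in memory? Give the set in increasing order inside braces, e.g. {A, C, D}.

{A, H, M}

V -> miss, frames {V}
D -> miss, frames {V,D}
V -> hit
D -> hit
V -> hit
M -> miss, frames {D,V,M}
V -> hit
P -> miss, evict D, frames {M,V,P}
M -> hit
D -> miss, evict V, frames {P,M,D}
P -> hit
M -> hit
P -> hit
H -> miss, evict D, frames {M,P,H}
M -> hit
A -> miss, evict P, frames {H,M,A}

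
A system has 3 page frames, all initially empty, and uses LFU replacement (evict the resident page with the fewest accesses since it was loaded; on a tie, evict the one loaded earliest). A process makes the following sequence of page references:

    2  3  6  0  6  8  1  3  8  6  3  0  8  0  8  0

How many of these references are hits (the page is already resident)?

3

2: fault, frames [2]
3: fault, frames [2, 3]
6: fault, frames [2, 3, 6]
0: fault, evict 2, frames [3, 6, 0]
6: hit
8: fault, evict 3, frames [6, 0, 8]
1: fault, evict 0, frames [6, 8, 1]
3: fault, evict 8, frames [6, 1, 3]
8: fault, evict 1, frames [6, 3, 8]
6: hit
3: hit
0: fault, evict 8, frames [6, 3, 0]
8: fault, evict 0, frames [6, 3, 8]
0: fault, evict 8, frames [6, 3, 0]
8: fault, evict 0, frames [6, 3, 8]
0: fault, evict 8, frames [6, 3, 0]
Hits: 3.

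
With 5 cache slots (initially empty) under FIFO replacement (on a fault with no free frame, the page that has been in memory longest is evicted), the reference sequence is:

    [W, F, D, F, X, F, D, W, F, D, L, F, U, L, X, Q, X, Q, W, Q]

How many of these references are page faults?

W → miss, frames {W}
F → miss, frames {W,F}
D → miss, frames {W,F,D}
F → hit
X → miss, frames {W,F,D,X}
F → hit
D → hit
W → hit
F → hit
D → hit
L → miss, frames {W,F,D,X,L}
F → hit
U → miss, evict W, frames {F,D,X,L,U}
L → hit
X → hit
Q → miss, evict F, frames {D,X,L,U,Q}
X → hit
Q → hit
W → miss, evict D, frames {X,L,U,Q,W}
Q → hit
Page faults: 8.

8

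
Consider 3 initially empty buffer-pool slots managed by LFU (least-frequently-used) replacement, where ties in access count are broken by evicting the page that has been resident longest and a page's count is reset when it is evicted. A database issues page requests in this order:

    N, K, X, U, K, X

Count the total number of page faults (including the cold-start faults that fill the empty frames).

N -> fault, frames [N]
K -> fault, frames [N, K]
X -> fault, frames [N, K, X]
U -> fault, evict N, frames [K, X, U]
K -> hit
X -> hit
Page faults: 4.

4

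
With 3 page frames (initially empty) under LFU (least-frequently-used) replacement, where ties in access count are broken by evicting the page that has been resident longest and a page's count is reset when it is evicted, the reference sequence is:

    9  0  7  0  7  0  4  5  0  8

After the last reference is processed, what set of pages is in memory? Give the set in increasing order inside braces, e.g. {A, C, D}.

9 → fault, frames {9}
0 → fault, frames {9,0}
7 → fault, frames {9,0,7}
0 → hit
7 → hit
0 → hit
4 → fault, evict 9, frames {0,7,4}
5 → fault, evict 4, frames {0,7,5}
0 → hit
8 → fault, evict 5, frames {0,7,8}

{0, 7, 8}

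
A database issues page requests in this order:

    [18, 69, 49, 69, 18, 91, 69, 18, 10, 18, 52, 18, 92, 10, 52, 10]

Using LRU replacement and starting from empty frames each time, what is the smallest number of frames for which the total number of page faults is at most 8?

4

f=1: 16 faults
f=2: 12 faults
f=3: 9 faults
f=4: 7 faults
f=5: 7 faults
f=6: 7 faults
f=7: 7 faults
Smallest f with faults ≤ 8 is 4.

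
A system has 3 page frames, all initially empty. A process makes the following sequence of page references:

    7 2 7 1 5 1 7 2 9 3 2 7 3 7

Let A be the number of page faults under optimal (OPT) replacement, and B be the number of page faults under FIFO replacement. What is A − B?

Under OPT: F F . F F . . F F F . . . . → 7 faults.
Under FIFO: F F . F F . F F F F . F . . → 9 faults.
A − B = 7 − 9 = -2.

-2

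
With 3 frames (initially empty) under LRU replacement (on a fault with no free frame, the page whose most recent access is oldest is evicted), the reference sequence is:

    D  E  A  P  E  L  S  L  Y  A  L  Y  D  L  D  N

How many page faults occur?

D: fault, frames {D}
E: fault, frames {D,E}
A: fault, frames {D,E,A}
P: fault, evict D, frames {E,A,P}
E: hit
L: fault, evict A, frames {P,E,L}
S: fault, evict P, frames {E,L,S}
L: hit
Y: fault, evict E, frames {S,L,Y}
A: fault, evict S, frames {L,Y,A}
L: hit
Y: hit
D: fault, evict A, frames {L,Y,D}
L: hit
D: hit
N: fault, evict Y, frames {L,D,N}
Page faults: 10.

10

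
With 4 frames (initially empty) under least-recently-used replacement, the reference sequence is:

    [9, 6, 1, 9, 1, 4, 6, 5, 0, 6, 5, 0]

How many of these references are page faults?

6

9 → miss, frames (9)
6 → miss, frames (9 6)
1 → miss, frames (9 6 1)
9 → hit
1 → hit
4 → miss, frames (6 9 1 4)
6 → hit
5 → miss, evict 9, frames (1 4 6 5)
0 → miss, evict 1, frames (4 6 5 0)
6 → hit
5 → hit
0 → hit
Page faults: 6.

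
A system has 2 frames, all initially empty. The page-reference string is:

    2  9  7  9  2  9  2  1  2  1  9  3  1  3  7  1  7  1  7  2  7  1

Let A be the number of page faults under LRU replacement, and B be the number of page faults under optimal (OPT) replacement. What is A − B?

Under LRU: F F F . F . . F . . F F F . F F . . . F . F → 12 faults.
Under OPT: F F F . F . . F . . F F . . F . . . . F . F → 10 faults.
A − B = 12 − 10 = 2.

2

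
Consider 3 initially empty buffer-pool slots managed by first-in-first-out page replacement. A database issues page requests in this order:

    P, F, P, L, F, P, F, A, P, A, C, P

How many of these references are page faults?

6

P: miss, frames {P}
F: miss, frames {P,F}
P: hit
L: miss, frames {P,F,L}
F: hit
P: hit
F: hit
A: miss, evict P, frames {F,L,A}
P: miss, evict F, frames {L,A,P}
A: hit
C: miss, evict L, frames {A,P,C}
P: hit
Page faults: 6.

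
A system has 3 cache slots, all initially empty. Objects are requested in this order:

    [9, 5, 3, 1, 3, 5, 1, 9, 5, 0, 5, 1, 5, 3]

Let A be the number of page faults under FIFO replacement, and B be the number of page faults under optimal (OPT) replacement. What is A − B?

Under FIFO: F F F F . . . F F F . F . F → 9 faults.
Under OPT: F F F F . . . F . F . . . F → 7 faults.
A − B = 9 − 7 = 2.

2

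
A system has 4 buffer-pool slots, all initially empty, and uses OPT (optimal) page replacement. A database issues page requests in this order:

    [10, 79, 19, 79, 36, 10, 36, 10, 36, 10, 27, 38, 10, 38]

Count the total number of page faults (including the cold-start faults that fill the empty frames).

6

10 → miss, frames (10)
79 → miss, frames (10 79)
19 → miss, frames (10 79 19)
79 → hit
36 → miss, frames (10 79 19 36)
10 → hit
36 → hit
10 → hit
36 → hit
10 → hit
27 → miss, evict 36, frames (10 79 19 27)
38 → miss, evict 27, frames (10 79 19 38)
10 → hit
38 → hit
Page faults: 6.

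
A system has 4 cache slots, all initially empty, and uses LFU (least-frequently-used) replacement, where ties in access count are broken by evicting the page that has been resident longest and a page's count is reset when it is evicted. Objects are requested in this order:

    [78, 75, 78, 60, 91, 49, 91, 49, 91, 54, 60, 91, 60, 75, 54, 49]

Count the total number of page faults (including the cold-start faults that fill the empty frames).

9

78 → miss, frames [78]
75 → miss, frames [78, 75]
78 → hit
60 → miss, frames [78, 75, 60]
91 → miss, frames [78, 75, 60, 91]
49 → miss, evict 75, frames [78, 60, 91, 49]
91 → hit
49 → hit
91 → hit
54 → miss, evict 60, frames [78, 91, 49, 54]
60 → miss, evict 54, frames [78, 91, 49, 60]
91 → hit
60 → hit
75 → miss, evict 78, frames [91, 49, 60, 75]
54 → miss, evict 75, frames [91, 49, 60, 54]
49 → hit
Page faults: 9.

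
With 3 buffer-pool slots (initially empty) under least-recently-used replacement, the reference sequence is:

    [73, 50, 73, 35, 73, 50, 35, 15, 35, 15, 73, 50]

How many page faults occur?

6

73 → miss, frames {73}
50 → miss, frames {73,50}
73 → hit
35 → miss, frames {50,73,35}
73 → hit
50 → hit
35 → hit
15 → miss, evict 73, frames {50,35,15}
35 → hit
15 → hit
73 → miss, evict 50, frames {35,15,73}
50 → miss, evict 35, frames {15,73,50}
Page faults: 6.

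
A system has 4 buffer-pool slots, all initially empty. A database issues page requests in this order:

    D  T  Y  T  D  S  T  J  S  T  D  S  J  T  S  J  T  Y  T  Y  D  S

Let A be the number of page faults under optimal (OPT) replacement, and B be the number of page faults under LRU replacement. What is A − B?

Under OPT: F F F . . F . F . . . . . . . . . F . . . . → 6 faults.
Under LRU: F F F . . F . F . . . . . . . . . F . . F F → 8 faults.
A − B = 6 − 8 = -2.

-2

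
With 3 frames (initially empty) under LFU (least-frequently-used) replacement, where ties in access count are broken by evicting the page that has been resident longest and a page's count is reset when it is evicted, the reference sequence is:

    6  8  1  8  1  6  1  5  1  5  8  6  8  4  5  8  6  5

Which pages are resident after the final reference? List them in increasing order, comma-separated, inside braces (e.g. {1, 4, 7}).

6: fault, frames [6]
8: fault, frames [6, 8]
1: fault, frames [6, 8, 1]
8: hit
1: hit
6: hit
1: hit
5: fault, evict 6, frames [8, 1, 5]
1: hit
5: hit
8: hit
6: fault, evict 5, frames [8, 1, 6]
8: hit
4: fault, evict 6, frames [8, 1, 4]
5: fault, evict 4, frames [8, 1, 5]
8: hit
6: fault, evict 5, frames [8, 1, 6]
5: fault, evict 6, frames [8, 1, 5]

{1, 5, 8}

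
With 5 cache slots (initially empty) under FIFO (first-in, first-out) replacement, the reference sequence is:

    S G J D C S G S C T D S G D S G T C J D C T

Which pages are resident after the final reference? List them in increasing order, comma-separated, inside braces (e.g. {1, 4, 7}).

{C, D, G, J, T}

S → fault, frames (S)
G → fault, frames (S G)
J → fault, frames (S G J)
D → fault, frames (S G J D)
C → fault, frames (S G J D C)
S → hit
G → hit
S → hit
C → hit
T → fault, evict S, frames (G J D C T)
D → hit
S → fault, evict G, frames (J D C T S)
G → fault, evict J, frames (D C T S G)
D → hit
S → hit
G → hit
T → hit
C → hit
J → fault, evict D, frames (C T S G J)
D → fault, evict C, frames (T S G J D)
C → fault, evict T, frames (S G J D C)
T → fault, evict S, frames (G J D C T)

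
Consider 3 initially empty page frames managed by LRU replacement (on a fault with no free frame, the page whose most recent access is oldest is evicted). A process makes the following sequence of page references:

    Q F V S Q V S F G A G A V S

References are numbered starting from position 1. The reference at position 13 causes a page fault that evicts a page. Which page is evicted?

pos 1: Q → miss, frames (Q)
pos 2: F → miss, frames (Q F)
pos 3: V → miss, frames (Q F V)
pos 4: S → miss, evict Q, frames (F V S)
pos 5: Q → miss, evict F, frames (V S Q)
pos 6: V → hit
pos 7: S → hit
pos 8: F → miss, evict Q, frames (V S F)
pos 9: G → miss, evict V, frames (S F G)
pos 10: A → miss, evict S, frames (F G A)
pos 11: G → hit
pos 12: A → hit
pos 13: V → miss, evict F, frames (G A V)
At position 13, page F is evicted.

F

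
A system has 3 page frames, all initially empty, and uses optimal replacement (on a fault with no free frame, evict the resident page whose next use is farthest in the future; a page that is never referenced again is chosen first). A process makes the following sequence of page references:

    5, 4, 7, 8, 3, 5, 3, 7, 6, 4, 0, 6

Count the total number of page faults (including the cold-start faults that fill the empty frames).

8

5: fault, frames {5}
4: fault, frames {5,4}
7: fault, frames {5,4,7}
8: fault, evict 4, frames {5,7,8}
3: fault, evict 8, frames {5,7,3}
5: hit
3: hit
7: hit
6: fault, evict 3, frames {5,7,6}
4: fault, evict 7, frames {5,6,4}
0: fault, evict 4, frames {5,6,0}
6: hit
Page faults: 8.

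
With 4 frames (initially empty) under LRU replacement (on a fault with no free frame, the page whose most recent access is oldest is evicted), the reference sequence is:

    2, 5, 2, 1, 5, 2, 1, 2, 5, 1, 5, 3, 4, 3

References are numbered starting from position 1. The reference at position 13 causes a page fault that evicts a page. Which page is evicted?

2

pos 1: 2 -> miss, frames {2}
pos 2: 5 -> miss, frames {2,5}
pos 3: 2 -> hit
pos 4: 1 -> miss, frames {5,2,1}
pos 5: 5 -> hit
pos 6: 2 -> hit
pos 7: 1 -> hit
pos 8: 2 -> hit
pos 9: 5 -> hit
pos 10: 1 -> hit
pos 11: 5 -> hit
pos 12: 3 -> miss, frames {2,1,5,3}
pos 13: 4 -> miss, evict 2, frames {1,5,3,4}
At position 13, page 2 is evicted.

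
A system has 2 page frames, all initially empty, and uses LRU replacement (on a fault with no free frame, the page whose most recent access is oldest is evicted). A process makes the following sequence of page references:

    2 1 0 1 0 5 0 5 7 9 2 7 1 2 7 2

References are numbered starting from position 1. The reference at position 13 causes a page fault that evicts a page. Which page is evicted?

pos 1: 2: fault, frames {2}
pos 2: 1: fault, frames {2,1}
pos 3: 0: fault, evict 2, frames {1,0}
pos 4: 1: hit
pos 5: 0: hit
pos 6: 5: fault, evict 1, frames {0,5}
pos 7: 0: hit
pos 8: 5: hit
pos 9: 7: fault, evict 0, frames {5,7}
pos 10: 9: fault, evict 5, frames {7,9}
pos 11: 2: fault, evict 7, frames {9,2}
pos 12: 7: fault, evict 9, frames {2,7}
pos 13: 1: fault, evict 2, frames {7,1}
At position 13, page 2 is evicted.

2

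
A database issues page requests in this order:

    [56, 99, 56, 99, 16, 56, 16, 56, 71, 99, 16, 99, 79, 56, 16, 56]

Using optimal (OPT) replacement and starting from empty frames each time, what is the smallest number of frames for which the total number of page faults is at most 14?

2

f=1: 16 faults
f=2: 7 faults
f=3: 6 faults
f=4: 5 faults
f=5: 5 faults
Smallest f with faults ≤ 14 is 2.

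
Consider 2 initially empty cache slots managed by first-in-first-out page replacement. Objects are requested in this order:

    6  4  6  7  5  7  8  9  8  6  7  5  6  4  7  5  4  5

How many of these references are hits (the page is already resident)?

6: miss, frames {6}
4: miss, frames {6,4}
6: hit
7: miss, evict 6, frames {4,7}
5: miss, evict 4, frames {7,5}
7: hit
8: miss, evict 7, frames {5,8}
9: miss, evict 5, frames {8,9}
8: hit
6: miss, evict 8, frames {9,6}
7: miss, evict 9, frames {6,7}
5: miss, evict 6, frames {7,5}
6: miss, evict 7, frames {5,6}
4: miss, evict 5, frames {6,4}
7: miss, evict 6, frames {4,7}
5: miss, evict 4, frames {7,5}
4: miss, evict 7, frames {5,4}
5: hit
Hits: 4.

4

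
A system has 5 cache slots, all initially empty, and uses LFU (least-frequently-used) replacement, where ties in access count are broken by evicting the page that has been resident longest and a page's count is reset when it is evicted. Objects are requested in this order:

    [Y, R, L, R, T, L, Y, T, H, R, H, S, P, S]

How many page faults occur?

Y: miss, frames (Y)
R: miss, frames (Y R)
L: miss, frames (Y R L)
R: hit
T: miss, frames (Y R L T)
L: hit
Y: hit
T: hit
H: miss, frames (Y R L T H)
R: hit
H: hit
S: miss, evict Y, frames (R L T H S)
P: miss, evict S, frames (R L T H P)
S: miss, evict P, frames (R L T H S)
Page faults: 8.

8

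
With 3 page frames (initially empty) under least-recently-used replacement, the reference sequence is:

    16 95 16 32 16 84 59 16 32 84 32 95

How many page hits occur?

16 -> fault, frames [16]
95 -> fault, frames [16, 95]
16 -> hit
32 -> fault, frames [95, 16, 32]
16 -> hit
84 -> fault, evict 95, frames [32, 16, 84]
59 -> fault, evict 32, frames [16, 84, 59]
16 -> hit
32 -> fault, evict 84, frames [59, 16, 32]
84 -> fault, evict 59, frames [16, 32, 84]
32 -> hit
95 -> fault, evict 16, frames [84, 32, 95]
Hits: 4.

4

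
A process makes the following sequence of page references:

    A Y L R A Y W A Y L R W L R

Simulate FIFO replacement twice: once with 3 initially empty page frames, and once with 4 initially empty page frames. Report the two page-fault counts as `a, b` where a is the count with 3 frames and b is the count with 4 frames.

9, 10

3 frames: F F F F F F F . . F F . . . → 9 faults.
4 frames: F F F F . . F F F F F F . . → 10 faults.
10 > 9: adding a frame increased faults — Belady's anomaly.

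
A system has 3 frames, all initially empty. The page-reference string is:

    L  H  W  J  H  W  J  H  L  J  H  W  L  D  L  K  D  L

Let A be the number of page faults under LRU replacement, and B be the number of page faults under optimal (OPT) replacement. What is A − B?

Under LRU: F F F F . . . . F . . F F F . F . . → 9 faults.
Under OPT: F F F F . . . . F . . F . F . F . . → 8 faults.
A − B = 9 − 8 = 1.

1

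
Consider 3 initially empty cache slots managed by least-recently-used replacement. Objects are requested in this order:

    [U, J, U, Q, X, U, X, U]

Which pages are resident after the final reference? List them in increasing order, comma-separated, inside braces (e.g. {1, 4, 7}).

U → fault, frames (U)
J → fault, frames (U J)
U → hit
Q → fault, frames (J U Q)
X → fault, evict J, frames (U Q X)
U → hit
X → hit
U → hit

{Q, U, X}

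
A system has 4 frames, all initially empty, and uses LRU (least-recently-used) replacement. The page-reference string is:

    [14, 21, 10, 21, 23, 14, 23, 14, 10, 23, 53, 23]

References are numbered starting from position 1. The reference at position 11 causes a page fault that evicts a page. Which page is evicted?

21

pos 1: 14: miss, frames [14]
pos 2: 21: miss, frames [14, 21]
pos 3: 10: miss, frames [14, 21, 10]
pos 4: 21: hit
pos 5: 23: miss, frames [14, 10, 21, 23]
pos 6: 14: hit
pos 7: 23: hit
pos 8: 14: hit
pos 9: 10: hit
pos 10: 23: hit
pos 11: 53: miss, evict 21, frames [14, 10, 23, 53]
At position 11, page 21 is evicted.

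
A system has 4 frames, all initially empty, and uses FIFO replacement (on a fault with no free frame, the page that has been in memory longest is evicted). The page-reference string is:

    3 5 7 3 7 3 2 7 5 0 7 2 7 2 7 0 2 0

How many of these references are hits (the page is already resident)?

3: miss, frames (3)
5: miss, frames (3 5)
7: miss, frames (3 5 7)
3: hit
7: hit
3: hit
2: miss, frames (3 5 7 2)
7: hit
5: hit
0: miss, evict 3, frames (5 7 2 0)
7: hit
2: hit
7: hit
2: hit
7: hit
0: hit
2: hit
0: hit
Hits: 13.

13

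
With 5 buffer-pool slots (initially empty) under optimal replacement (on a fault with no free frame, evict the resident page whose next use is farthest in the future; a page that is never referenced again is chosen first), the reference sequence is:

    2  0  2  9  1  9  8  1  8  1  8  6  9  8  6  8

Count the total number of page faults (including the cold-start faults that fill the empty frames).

6

2: miss, frames (2)
0: miss, frames (2 0)
2: hit
9: miss, frames (2 0 9)
1: miss, frames (2 0 9 1)
9: hit
8: miss, frames (2 0 9 1 8)
1: hit
8: hit
1: hit
8: hit
6: miss, evict 1, frames (2 0 9 8 6)
9: hit
8: hit
6: hit
8: hit
Page faults: 6.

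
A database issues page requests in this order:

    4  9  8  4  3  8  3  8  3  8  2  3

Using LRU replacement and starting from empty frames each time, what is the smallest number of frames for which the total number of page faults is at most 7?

3

f=1: 12 faults
f=2: 8 faults
f=3: 5 faults
f=4: 5 faults
f=5: 5 faults
Smallest f with faults ≤ 7 is 3.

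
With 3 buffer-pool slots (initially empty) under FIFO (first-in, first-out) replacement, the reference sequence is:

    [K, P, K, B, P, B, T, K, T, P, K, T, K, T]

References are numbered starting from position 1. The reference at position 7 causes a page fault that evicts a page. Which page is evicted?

K

pos 1: K -> fault, frames {K}
pos 2: P -> fault, frames {K,P}
pos 3: K -> hit
pos 4: B -> fault, frames {K,P,B}
pos 5: P -> hit
pos 6: B -> hit
pos 7: T -> fault, evict K, frames {P,B,T}
At position 7, page K is evicted.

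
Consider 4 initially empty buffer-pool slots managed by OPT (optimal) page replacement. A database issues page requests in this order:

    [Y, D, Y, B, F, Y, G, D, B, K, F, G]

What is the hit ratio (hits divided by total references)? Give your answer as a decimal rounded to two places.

Y → fault, frames (Y)
D → fault, frames (Y D)
Y → hit
B → fault, frames (Y D B)
F → fault, frames (Y D B F)
Y → hit
G → fault, evict Y, frames (D B F G)
D → hit
B → hit
K → fault, evict B, frames (D F G K)
F → hit
G → hit
Hits: 6 of 12 references → 6/12 = 0.5000.

0.50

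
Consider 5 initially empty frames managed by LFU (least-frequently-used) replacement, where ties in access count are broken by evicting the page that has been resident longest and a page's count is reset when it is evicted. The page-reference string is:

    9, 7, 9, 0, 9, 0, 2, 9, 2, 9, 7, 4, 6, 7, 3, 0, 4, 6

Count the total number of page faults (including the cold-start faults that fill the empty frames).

9 -> fault, frames (9)
7 -> fault, frames (9 7)
9 -> hit
0 -> fault, frames (9 7 0)
9 -> hit
0 -> hit
2 -> fault, frames (9 7 0 2)
9 -> hit
2 -> hit
9 -> hit
7 -> hit
4 -> fault, frames (9 7 0 2 4)
6 -> fault, evict 4, frames (9 7 0 2 6)
7 -> hit
3 -> fault, evict 6, frames (9 7 0 2 3)
0 -> hit
4 -> fault, evict 3, frames (9 7 0 2 4)
6 -> fault, evict 4, frames (9 7 0 2 6)
Page faults: 9.

9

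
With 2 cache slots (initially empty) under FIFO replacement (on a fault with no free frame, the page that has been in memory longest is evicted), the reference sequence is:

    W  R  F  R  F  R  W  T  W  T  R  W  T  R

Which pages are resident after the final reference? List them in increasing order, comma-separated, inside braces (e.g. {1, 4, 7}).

W → miss, frames (W)
R → miss, frames (W R)
F → miss, evict W, frames (R F)
R → hit
F → hit
R → hit
W → miss, evict R, frames (F W)
T → miss, evict F, frames (W T)
W → hit
T → hit
R → miss, evict W, frames (T R)
W → miss, evict T, frames (R W)
T → miss, evict R, frames (W T)
R → miss, evict W, frames (T R)

{R, T}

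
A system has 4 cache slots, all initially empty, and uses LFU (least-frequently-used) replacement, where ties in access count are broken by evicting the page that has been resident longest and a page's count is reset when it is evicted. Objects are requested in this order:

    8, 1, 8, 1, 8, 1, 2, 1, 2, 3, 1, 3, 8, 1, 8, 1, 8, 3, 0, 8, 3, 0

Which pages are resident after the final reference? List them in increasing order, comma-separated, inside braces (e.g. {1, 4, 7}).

{0, 1, 3, 8}

8 -> fault, frames [8]
1 -> fault, frames [8, 1]
8 -> hit
1 -> hit
8 -> hit
1 -> hit
2 -> fault, frames [8, 1, 2]
1 -> hit
2 -> hit
3 -> fault, frames [8, 1, 2, 3]
1 -> hit
3 -> hit
8 -> hit
1 -> hit
8 -> hit
1 -> hit
8 -> hit
3 -> hit
0 -> fault, evict 2, frames [8, 1, 3, 0]
8 -> hit
3 -> hit
0 -> hit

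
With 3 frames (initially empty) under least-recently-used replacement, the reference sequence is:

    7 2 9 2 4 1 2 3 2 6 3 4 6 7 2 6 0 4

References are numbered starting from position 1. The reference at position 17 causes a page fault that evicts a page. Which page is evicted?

7

pos 1: 7: fault, frames {7}
pos 2: 2: fault, frames {7,2}
pos 3: 9: fault, frames {7,2,9}
pos 4: 2: hit
pos 5: 4: fault, evict 7, frames {9,2,4}
pos 6: 1: fault, evict 9, frames {2,4,1}
pos 7: 2: hit
pos 8: 3: fault, evict 4, frames {1,2,3}
pos 9: 2: hit
pos 10: 6: fault, evict 1, frames {3,2,6}
pos 11: 3: hit
pos 12: 4: fault, evict 2, frames {6,3,4}
pos 13: 6: hit
pos 14: 7: fault, evict 3, frames {4,6,7}
pos 15: 2: fault, evict 4, frames {6,7,2}
pos 16: 6: hit
pos 17: 0: fault, evict 7, frames {2,6,0}
At position 17, page 7 is evicted.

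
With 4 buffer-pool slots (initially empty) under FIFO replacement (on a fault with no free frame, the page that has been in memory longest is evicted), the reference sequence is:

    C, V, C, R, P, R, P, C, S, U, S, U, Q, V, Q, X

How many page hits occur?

C → miss, frames (C)
V → miss, frames (C V)
C → hit
R → miss, frames (C V R)
P → miss, frames (C V R P)
R → hit
P → hit
C → hit
S → miss, evict C, frames (V R P S)
U → miss, evict V, frames (R P S U)
S → hit
U → hit
Q → miss, evict R, frames (P S U Q)
V → miss, evict P, frames (S U Q V)
Q → hit
X → miss, evict S, frames (U Q V X)
Hits: 7.

7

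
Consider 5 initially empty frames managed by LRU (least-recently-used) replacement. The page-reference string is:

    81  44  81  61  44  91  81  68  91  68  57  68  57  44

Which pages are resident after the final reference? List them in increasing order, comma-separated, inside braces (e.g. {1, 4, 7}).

81 -> fault, frames (81)
44 -> fault, frames (81 44)
81 -> hit
61 -> fault, frames (44 81 61)
44 -> hit
91 -> fault, frames (81 61 44 91)
81 -> hit
68 -> fault, frames (61 44 91 81 68)
91 -> hit
68 -> hit
57 -> fault, evict 61, frames (44 81 91 68 57)
68 -> hit
57 -> hit
44 -> hit

{44, 57, 68, 81, 91}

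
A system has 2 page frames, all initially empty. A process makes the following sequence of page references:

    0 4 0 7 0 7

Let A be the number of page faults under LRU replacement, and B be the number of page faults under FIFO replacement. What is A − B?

-1

Under LRU: F F . F . . → 3 faults.
Under FIFO: F F . F F . → 4 faults.
A − B = 3 − 4 = -1.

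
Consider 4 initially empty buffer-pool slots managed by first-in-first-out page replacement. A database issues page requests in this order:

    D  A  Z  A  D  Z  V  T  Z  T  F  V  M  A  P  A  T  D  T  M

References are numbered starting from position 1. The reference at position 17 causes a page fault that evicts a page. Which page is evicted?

F

pos 1: D: miss, frames [D]
pos 2: A: miss, frames [D, A]
pos 3: Z: miss, frames [D, A, Z]
pos 4: A: hit
pos 5: D: hit
pos 6: Z: hit
pos 7: V: miss, frames [D, A, Z, V]
pos 8: T: miss, evict D, frames [A, Z, V, T]
pos 9: Z: hit
pos 10: T: hit
pos 11: F: miss, evict A, frames [Z, V, T, F]
pos 12: V: hit
pos 13: M: miss, evict Z, frames [V, T, F, M]
pos 14: A: miss, evict V, frames [T, F, M, A]
pos 15: P: miss, evict T, frames [F, M, A, P]
pos 16: A: hit
pos 17: T: miss, evict F, frames [M, A, P, T]
At position 17, page F is evicted.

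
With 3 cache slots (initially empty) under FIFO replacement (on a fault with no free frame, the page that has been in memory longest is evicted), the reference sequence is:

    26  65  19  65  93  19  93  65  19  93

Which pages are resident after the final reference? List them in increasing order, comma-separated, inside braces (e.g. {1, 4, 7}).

26 → fault, frames (26)
65 → fault, frames (26 65)
19 → fault, frames (26 65 19)
65 → hit
93 → fault, evict 26, frames (65 19 93)
19 → hit
93 → hit
65 → hit
19 → hit
93 → hit

{19, 65, 93}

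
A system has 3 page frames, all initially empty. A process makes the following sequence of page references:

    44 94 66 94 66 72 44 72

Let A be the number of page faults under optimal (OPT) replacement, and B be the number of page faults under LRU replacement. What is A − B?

Under OPT: F F F . . F . . → 4 faults.
Under LRU: F F F . . F F . → 5 faults.
A − B = 4 − 5 = -1.

-1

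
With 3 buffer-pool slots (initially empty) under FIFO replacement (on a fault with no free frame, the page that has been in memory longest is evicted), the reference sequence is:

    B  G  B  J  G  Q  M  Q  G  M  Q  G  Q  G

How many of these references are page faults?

6

B → miss, frames {B}
G → miss, frames {B,G}
B → hit
J → miss, frames {B,G,J}
G → hit
Q → miss, evict B, frames {G,J,Q}
M → miss, evict G, frames {J,Q,M}
Q → hit
G → miss, evict J, frames {Q,M,G}
M → hit
Q → hit
G → hit
Q → hit
G → hit
Page faults: 6.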